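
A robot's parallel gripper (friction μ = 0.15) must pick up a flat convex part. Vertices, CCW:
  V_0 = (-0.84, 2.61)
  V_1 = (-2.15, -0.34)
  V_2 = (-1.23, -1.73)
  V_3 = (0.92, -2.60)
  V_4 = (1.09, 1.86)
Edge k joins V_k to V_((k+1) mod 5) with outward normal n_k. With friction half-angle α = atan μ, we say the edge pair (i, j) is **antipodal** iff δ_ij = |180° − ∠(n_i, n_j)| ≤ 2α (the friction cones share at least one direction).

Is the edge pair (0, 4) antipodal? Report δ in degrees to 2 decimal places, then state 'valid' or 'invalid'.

δ = 92.71°, invalid

α = atan 0.15 = 8.53°;  2α = 17.06°
edge 0: e_0 = (-1.31, -2.95);  n_0 = (-0.9139, +0.4059)
edge 4: e_4 = (-1.93, +0.75);  n_4 = (+0.3622, +0.9321)
∠(n_0, n_4) = 87.29°
δ = |180° − 87.29°| = 92.71°
92.71° > 2α = 17.06°  →  invalid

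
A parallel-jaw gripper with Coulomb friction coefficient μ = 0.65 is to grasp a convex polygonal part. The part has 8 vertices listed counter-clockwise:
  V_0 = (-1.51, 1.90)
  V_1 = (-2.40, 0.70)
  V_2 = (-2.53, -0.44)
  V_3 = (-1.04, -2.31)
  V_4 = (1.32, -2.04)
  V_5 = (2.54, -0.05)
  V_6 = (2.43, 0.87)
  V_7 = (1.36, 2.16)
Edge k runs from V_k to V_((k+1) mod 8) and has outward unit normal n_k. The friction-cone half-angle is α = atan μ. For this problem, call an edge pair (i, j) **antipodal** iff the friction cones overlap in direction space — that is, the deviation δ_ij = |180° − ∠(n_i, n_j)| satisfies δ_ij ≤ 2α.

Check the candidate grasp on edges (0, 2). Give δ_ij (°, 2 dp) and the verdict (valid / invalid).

α = atan 0.65 = 33.02°;  2α = 66.05°
edge 0: e_0 = (-0.89, -1.20);  n_0 = (-0.8032, +0.5957)
edge 2: e_2 = (+1.49, -1.87);  n_2 = (-0.7821, -0.6232)
∠(n_0, n_2) = 75.11°
δ = |180° − 75.11°| = 104.89°
104.89° > 2α = 66.05°  →  invalid

δ = 104.89°, invalid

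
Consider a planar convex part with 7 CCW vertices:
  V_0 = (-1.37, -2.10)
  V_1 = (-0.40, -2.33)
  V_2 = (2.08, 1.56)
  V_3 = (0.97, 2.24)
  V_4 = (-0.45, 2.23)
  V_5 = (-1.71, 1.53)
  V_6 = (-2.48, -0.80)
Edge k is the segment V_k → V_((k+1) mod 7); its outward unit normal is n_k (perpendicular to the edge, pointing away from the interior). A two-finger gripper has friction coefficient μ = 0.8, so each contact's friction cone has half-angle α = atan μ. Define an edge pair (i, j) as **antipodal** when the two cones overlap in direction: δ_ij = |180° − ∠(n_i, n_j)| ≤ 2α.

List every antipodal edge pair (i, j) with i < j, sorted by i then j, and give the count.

count = 10; pairs: (0,2), (0,3), (0,4), (1,3), (1,4), (1,5), (1,6), (2,5), (2,6), (3,6)

α = atan 0.8 = 38.66°;  2α = 77.32°
n_0 = (-0.2307, -0.9730)
n_1 = (+0.8432, -0.5376)
n_2 = (+0.5224, +0.8527)
n_3 = (-0.0070, +1.0000)
n_4 = (-0.4856, +0.8742)
n_5 = (-0.9495, +0.3138)
n_6 = (-0.7605, -0.6493)
  (0,1): δ = 109.18°  ·
  (0,2): δ = 18.15°  ✓
  (0,3): δ = 13.74°  ✓
  (0,4): δ = 42.39°  ✓
  (0,5): δ = 85.05°  ·
  (0,6): δ = 143.83°  ·
  (1,2): δ = 88.97°  ·
  (1,3): δ = 57.08°  ✓
  (1,4): δ = 28.43°  ✓
  (1,5): δ = 14.23°  ✓
  (1,6): δ = 73.01°  ✓
  (2,3): δ = 148.10°  ·
  (2,4): δ = 119.45°  ·
  (2,5): δ = 76.80°  ✓
  (2,6): δ = 18.02°  ✓
  (3,4): δ = 151.35°  ·
  (3,5): δ = 108.69°  ·
  (3,6): δ = 49.91°  ✓
  (4,5): δ = 137.34°  ·
  (4,6): δ = 78.56°  ·
  (5,6): δ = 121.22°  ·
antipodal pairs: 10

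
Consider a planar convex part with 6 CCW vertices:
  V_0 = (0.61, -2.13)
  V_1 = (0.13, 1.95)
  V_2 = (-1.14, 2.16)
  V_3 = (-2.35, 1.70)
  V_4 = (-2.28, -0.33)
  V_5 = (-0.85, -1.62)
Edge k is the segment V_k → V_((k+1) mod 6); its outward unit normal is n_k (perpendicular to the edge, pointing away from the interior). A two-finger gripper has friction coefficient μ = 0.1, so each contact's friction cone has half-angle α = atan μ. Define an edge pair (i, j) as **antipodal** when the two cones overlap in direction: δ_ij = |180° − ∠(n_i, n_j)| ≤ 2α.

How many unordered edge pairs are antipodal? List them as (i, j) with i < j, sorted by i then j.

α = atan 0.1 = 5.71°;  2α = 11.42°
n_0 = (+0.9932, +0.1168)
n_1 = (+0.1631, +0.9866)
n_2 = (-0.3554, +0.9347)
n_3 = (-0.9994, -0.0345)
n_4 = (-0.6698, -0.7425)
n_5 = (-0.3298, -0.9441)
  (0,1): δ = 106.10°  ·
  (0,2): δ = 75.89°  ·
  (0,3): δ = 4.73°  ✓
  (0,4): δ = 41.24°  ·
  (0,5): δ = 64.04°  ·
  (1,2): δ = 149.80°  ·
  (1,3): δ = 78.64°  ·
  (1,4): δ = 32.66°  ·
  (1,5): δ = 9.87°  ✓
  (2,3): δ = 108.84°  ·
  (2,4): δ = 62.87°  ·
  (2,5): δ = 40.07°  ·
  (3,4): δ = 134.03°  ·
  (3,5): δ = 111.23°  ·
  (4,5): δ = 157.20°  ·
antipodal pairs: 2

count = 2; pairs: (0,3), (1,5)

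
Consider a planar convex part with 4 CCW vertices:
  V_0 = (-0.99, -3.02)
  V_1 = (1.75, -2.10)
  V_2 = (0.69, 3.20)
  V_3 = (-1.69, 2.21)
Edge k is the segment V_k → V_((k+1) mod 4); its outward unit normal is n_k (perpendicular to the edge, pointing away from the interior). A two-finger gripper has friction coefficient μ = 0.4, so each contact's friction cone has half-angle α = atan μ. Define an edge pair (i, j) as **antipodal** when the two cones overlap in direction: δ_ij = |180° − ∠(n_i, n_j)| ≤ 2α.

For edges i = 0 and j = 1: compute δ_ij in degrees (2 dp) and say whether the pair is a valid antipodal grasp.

α = atan 0.4 = 21.80°;  2α = 43.60°
edge 0: e_0 = (+2.74, +0.92);  n_0 = (+0.3183, -0.9480)
edge 1: e_1 = (-1.06, +5.30);  n_1 = (+0.9806, +0.1961)
∠(n_0, n_1) = 82.75°
δ = |180° − 82.75°| = 97.25°
97.25° > 2α = 43.60°  →  invalid

δ = 97.25°, invalid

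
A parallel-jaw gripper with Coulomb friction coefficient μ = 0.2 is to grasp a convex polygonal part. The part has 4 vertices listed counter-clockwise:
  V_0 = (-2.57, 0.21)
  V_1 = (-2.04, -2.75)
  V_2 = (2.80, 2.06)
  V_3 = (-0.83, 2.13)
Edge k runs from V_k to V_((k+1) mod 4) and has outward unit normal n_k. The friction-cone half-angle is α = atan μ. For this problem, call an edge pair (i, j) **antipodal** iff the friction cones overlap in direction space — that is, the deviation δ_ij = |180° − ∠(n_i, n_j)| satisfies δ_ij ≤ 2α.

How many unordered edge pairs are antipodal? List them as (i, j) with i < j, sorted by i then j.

count = 1; pairs: (1,3)

α = atan 0.2 = 11.31°;  2α = 22.62°
n_0 = (-0.9843, -0.1763)
n_1 = (+0.7049, -0.7093)
n_2 = (+0.0193, +0.9998)
n_3 = (-0.7410, +0.6715)
  (0,1): δ = 55.33°  ·
  (0,2): δ = 78.74°  ·
  (0,3): δ = 127.66°  ·
  (1,2): δ = 45.93°  ·
  (1,3): δ = 2.99°  ✓
  (2,3): δ = 131.08°  ·
antipodal pairs: 1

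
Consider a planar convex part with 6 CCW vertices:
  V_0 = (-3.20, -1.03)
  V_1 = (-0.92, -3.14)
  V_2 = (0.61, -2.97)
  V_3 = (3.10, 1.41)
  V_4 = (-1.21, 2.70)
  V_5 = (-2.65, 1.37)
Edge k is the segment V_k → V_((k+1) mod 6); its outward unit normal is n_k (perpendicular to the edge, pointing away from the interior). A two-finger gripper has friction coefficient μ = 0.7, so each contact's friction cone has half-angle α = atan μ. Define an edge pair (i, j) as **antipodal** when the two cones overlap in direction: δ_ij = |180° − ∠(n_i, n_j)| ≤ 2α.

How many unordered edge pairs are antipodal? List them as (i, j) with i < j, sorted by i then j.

α = atan 0.7 = 34.99°;  2α = 69.98°
n_0 = (-0.6792, -0.7339)
n_1 = (+0.1104, -0.9939)
n_2 = (+0.8693, -0.4942)
n_3 = (+0.2867, +0.9580)
n_4 = (-0.6785, +0.7346)
n_5 = (-0.9747, +0.2234)
  (0,1): δ = 130.88°  ·
  (0,2): δ = 76.84°  ·
  (0,3): δ = 26.12°  ✓
  (0,4): δ = 85.51°  ·
  (0,5): δ = 119.87°  ·
  (1,2): δ = 125.96°  ·
  (1,3): δ = 23.00°  ✓
  (1,4): δ = 36.39°  ✓
  (1,5): δ = 70.75°  ·
  (2,3): δ = 77.04°  ·
  (2,4): δ = 17.66°  ✓
  (2,5): δ = 16.71°  ✓
  (3,4): δ = 120.61°  ·
  (3,5): δ = 86.24°  ·
  (4,5): δ = 145.63°  ·
antipodal pairs: 5

count = 5; pairs: (0,3), (1,3), (1,4), (2,4), (2,5)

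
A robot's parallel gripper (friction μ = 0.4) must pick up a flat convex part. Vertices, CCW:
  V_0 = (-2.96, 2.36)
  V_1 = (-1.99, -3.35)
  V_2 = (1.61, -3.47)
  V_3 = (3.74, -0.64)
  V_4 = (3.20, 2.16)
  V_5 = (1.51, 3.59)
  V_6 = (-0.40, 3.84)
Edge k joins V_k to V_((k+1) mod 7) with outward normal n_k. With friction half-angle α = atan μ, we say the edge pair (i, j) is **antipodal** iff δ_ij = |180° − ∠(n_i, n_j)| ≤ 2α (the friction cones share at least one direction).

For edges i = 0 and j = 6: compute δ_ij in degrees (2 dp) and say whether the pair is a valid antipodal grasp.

α = atan 0.4 = 21.80°;  2α = 43.60°
edge 0: e_0 = (+0.97, -5.71);  n_0 = (-0.9859, -0.1675)
edge 6: e_6 = (-2.56, -1.48);  n_6 = (-0.5005, +0.8657)
∠(n_0, n_6) = 69.61°
δ = |180° − 69.61°| = 110.39°
110.39° > 2α = 43.60°  →  invalid

δ = 110.39°, invalid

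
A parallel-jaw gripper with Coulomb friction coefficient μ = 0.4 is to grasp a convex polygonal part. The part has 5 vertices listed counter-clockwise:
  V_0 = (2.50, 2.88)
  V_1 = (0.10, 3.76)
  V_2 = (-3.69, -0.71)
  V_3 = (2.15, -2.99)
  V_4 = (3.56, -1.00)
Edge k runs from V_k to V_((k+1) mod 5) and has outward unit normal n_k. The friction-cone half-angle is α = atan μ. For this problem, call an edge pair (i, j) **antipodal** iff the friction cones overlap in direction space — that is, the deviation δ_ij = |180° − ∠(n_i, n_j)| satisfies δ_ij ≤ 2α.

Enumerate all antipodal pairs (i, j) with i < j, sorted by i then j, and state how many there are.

α = atan 0.4 = 21.80°;  2α = 43.60°
n_0 = (+0.3443, +0.9389)
n_1 = (-0.7627, +0.6467)
n_2 = (-0.3637, -0.9315)
n_3 = (+0.8159, -0.5781)
n_4 = (+0.9646, +0.2635)
  (0,1): δ = 110.16°  ·
  (0,2): δ = 1.19°  ✓
  (0,3): δ = 74.82°  ·
  (0,4): δ = 125.42°  ·
  (1,2): δ = 71.03°  ·
  (1,3): δ = 4.97°  ✓
  (1,4): δ = 55.57°  ·
  (2,3): δ = 103.99°  ·
  (2,4): δ = 53.39°  ·
  (3,4): δ = 129.40°  ·
antipodal pairs: 2

count = 2; pairs: (0,2), (1,3)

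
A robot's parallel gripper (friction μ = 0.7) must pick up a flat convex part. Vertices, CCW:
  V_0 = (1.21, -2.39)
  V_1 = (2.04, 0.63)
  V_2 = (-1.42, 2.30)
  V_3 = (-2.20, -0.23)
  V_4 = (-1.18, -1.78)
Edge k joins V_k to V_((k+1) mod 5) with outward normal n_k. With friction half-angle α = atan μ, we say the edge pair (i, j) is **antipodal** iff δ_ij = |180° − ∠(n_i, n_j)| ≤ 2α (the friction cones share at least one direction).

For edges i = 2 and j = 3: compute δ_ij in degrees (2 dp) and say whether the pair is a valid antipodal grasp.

δ = 129.52°, invalid

α = atan 0.7 = 34.99°;  2α = 69.98°
edge 2: e_2 = (-0.78, -2.53);  n_2 = (-0.9556, +0.2946)
edge 3: e_3 = (+1.02, -1.55);  n_3 = (-0.8354, -0.5497)
∠(n_2, n_3) = 50.48°
δ = |180° − 50.48°| = 129.52°
129.52° > 2α = 69.98°  →  invalid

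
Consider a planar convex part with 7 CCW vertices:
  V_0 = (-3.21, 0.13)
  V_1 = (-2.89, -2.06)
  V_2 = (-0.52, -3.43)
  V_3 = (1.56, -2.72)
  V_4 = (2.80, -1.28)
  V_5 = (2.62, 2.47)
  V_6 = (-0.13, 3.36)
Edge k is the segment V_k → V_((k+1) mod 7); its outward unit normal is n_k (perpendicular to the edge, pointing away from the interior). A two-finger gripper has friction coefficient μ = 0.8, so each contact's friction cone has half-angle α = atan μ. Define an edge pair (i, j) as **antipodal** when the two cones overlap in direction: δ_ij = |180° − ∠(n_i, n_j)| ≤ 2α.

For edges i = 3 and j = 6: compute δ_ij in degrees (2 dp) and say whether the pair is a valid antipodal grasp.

δ = 2.91°, valid

α = atan 0.8 = 38.66°;  2α = 77.32°
edge 3: e_3 = (+1.24, +1.44);  n_3 = (+0.7578, -0.6525)
edge 6: e_6 = (-3.08, -3.23);  n_6 = (-0.7237, +0.6901)
∠(n_3, n_6) = 177.09°
δ = |180° − 177.09°| = 2.91°
2.91° ≤ 2α = 77.32°  →  valid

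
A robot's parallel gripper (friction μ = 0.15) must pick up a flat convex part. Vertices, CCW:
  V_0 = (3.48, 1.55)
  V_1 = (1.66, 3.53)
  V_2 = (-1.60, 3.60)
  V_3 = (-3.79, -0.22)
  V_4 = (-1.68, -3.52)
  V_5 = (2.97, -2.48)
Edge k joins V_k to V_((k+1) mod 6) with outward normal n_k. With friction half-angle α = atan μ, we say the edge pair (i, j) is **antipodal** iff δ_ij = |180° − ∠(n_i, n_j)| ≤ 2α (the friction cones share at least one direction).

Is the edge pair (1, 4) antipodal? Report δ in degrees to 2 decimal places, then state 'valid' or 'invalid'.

α = atan 0.15 = 8.53°;  2α = 17.06°
edge 1: e_1 = (-3.26, +0.07);  n_1 = (+0.0215, +0.9998)
edge 4: e_4 = (+4.65, +1.04);  n_4 = (+0.2183, -0.9759)
∠(n_1, n_4) = 166.16°
δ = |180° − 166.16°| = 13.84°
13.84° ≤ 2α = 17.06°  →  valid

δ = 13.84°, valid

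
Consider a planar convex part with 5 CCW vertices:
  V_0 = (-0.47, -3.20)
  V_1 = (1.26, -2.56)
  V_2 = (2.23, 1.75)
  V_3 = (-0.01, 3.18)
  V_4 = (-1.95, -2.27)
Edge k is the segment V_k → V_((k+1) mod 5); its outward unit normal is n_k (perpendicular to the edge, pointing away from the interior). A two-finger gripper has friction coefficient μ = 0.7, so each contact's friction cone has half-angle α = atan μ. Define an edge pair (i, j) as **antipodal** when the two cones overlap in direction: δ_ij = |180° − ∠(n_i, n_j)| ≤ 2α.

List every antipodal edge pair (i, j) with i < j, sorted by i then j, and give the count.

α = atan 0.7 = 34.99°;  2α = 69.98°
n_0 = (+0.3470, -0.9379)
n_1 = (+0.9756, -0.2196)
n_2 = (+0.5381, +0.8429)
n_3 = (-0.9421, +0.3354)
n_4 = (-0.5321, -0.8467)
  (0,1): δ = 122.99°  ·
  (0,2): δ = 52.86°  ✓
  (0,3): δ = 50.10°  ✓
  (0,4): δ = 127.55°  ·
  (1,2): δ = 109.87°  ·
  (1,3): δ = 6.91°  ✓
  (1,4): δ = 70.54°  ·
  (2,3): δ = 77.04°  ·
  (2,4): δ = 0.41°  ✓
  (3,4): δ = 102.55°  ·
antipodal pairs: 4

count = 4; pairs: (0,2), (0,3), (1,3), (2,4)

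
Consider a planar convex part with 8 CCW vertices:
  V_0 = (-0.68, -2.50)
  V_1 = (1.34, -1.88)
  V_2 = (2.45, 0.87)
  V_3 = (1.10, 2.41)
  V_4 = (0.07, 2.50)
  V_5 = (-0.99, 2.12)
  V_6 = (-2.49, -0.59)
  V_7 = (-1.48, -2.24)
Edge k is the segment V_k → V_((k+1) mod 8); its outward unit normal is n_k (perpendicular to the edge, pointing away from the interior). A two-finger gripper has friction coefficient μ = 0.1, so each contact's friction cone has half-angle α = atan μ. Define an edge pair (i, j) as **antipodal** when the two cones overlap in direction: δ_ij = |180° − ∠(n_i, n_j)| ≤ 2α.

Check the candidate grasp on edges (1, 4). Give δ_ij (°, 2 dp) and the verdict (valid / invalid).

δ = 48.30°, invalid

α = atan 0.1 = 5.71°;  2α = 11.42°
edge 1: e_1 = (+1.11, +2.75);  n_1 = (+0.9273, -0.3743)
edge 4: e_4 = (-1.06, -0.38);  n_4 = (-0.3375, +0.9413)
∠(n_1, n_4) = 131.70°
δ = |180° − 131.70°| = 48.30°
48.30° > 2α = 11.42°  →  invalid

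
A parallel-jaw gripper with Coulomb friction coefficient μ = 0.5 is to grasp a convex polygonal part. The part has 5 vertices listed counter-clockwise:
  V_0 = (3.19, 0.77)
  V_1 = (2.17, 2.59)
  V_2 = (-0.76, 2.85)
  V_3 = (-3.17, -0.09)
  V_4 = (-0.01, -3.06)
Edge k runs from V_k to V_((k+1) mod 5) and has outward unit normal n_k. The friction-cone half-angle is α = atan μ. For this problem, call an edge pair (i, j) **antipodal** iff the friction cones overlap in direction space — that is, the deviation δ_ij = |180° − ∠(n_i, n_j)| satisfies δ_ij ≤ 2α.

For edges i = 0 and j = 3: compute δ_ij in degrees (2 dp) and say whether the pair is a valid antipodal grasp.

δ = 17.51°, valid

α = atan 0.5 = 26.57°;  2α = 53.13°
edge 0: e_0 = (-1.02, +1.82);  n_0 = (+0.8723, +0.4889)
edge 3: e_3 = (+3.16, -2.97);  n_3 = (-0.6849, -0.7287)
∠(n_0, n_3) = 162.49°
δ = |180° − 162.49°| = 17.51°
17.51° ≤ 2α = 53.13°  →  valid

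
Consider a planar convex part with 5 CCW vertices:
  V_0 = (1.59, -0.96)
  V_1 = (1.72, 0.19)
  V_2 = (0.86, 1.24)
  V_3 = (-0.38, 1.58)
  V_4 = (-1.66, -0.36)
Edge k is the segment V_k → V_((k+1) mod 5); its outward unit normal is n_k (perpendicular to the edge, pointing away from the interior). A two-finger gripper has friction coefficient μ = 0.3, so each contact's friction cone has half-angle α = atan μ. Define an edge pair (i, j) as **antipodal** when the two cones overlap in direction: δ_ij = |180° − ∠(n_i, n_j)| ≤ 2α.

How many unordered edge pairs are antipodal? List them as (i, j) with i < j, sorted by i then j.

α = atan 0.3 = 16.70°;  2α = 33.40°
n_0 = (+0.9937, -0.1123)
n_1 = (+0.7736, +0.6336)
n_2 = (+0.2644, +0.9644)
n_3 = (-0.8347, +0.5507)
n_4 = (-0.1815, -0.9834)
  (0,1): δ = 134.23°  ·
  (0,2): δ = 98.88°  ·
  (0,3): δ = 26.97°  ✓
  (0,4): δ = 85.99°  ·
  (1,2): δ = 144.65°  ·
  (1,3): δ = 72.74°  ·
  (1,4): δ = 40.22°  ·
  (2,3): δ = 108.08°  ·
  (2,4): δ = 4.87°  ✓
  (3,4): δ = 67.04°  ·
antipodal pairs: 2

count = 2; pairs: (0,3), (2,4)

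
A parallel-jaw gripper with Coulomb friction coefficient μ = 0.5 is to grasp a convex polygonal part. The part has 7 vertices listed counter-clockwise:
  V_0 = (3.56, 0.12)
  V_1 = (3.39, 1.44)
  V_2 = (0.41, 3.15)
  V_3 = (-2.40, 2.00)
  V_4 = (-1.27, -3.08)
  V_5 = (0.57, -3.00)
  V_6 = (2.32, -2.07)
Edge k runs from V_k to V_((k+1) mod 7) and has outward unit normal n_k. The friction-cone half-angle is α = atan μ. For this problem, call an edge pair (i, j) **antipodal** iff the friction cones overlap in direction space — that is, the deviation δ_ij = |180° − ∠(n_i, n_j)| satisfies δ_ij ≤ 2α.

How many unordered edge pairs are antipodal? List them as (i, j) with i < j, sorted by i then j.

count = 7; pairs: (0,3), (1,3), (1,4), (2,4), (2,5), (2,6), (3,6)

α = atan 0.5 = 26.57°;  2α = 53.13°
n_0 = (+0.9918, +0.1277)
n_1 = (+0.4977, +0.8673)
n_2 = (-0.3788, +0.9255)
n_3 = (-0.9761, -0.2171)
n_4 = (+0.0434, -0.9991)
n_5 = (+0.4693, -0.8831)
n_6 = (+0.8702, -0.4927)
  (0,1): δ = 127.19°  ·
  (0,2): δ = 75.08°  ·
  (0,3): δ = 5.20°  ✓
  (0,4): δ = 85.15°  ·
  (0,5): δ = 110.65°  ·
  (0,6): δ = 143.14°  ·
  (1,2): δ = 127.89°  ·
  (1,3): δ = 47.61°  ✓
  (1,4): δ = 32.34°  ✓
  (1,5): δ = 57.84°  ·
  (1,6): δ = 90.33°  ·
  (2,3): δ = 99.72°  ·
  (2,4): δ = 19.77°  ✓
  (2,5): δ = 5.73°  ✓
  (2,6): δ = 38.22°  ✓
  (3,4): δ = 100.05°  ·
  (3,5): δ = 74.55°  ·
  (3,6): δ = 42.06°  ✓
  (4,5): δ = 154.50°  ·
  (4,6): δ = 122.01°  ·
  (5,6): δ = 147.51°  ·
antipodal pairs: 7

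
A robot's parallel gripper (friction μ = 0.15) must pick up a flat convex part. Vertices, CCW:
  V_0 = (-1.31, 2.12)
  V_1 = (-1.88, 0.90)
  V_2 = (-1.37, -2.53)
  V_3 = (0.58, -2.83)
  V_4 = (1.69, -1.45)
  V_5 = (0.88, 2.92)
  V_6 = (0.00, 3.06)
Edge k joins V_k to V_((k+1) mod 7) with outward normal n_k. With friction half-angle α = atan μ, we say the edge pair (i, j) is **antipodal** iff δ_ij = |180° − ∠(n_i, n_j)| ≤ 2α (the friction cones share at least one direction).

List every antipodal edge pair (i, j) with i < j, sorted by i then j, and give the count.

count = 4; pairs: (0,3), (1,4), (2,5), (3,6)

α = atan 0.15 = 8.53°;  2α = 17.06°
n_0 = (-0.9060, +0.4233)
n_1 = (-0.9891, -0.1471)
n_2 = (-0.1521, -0.9884)
n_3 = (+0.7792, -0.6268)
n_4 = (+0.9833, +0.1823)
n_5 = (+0.1571, +0.9876)
n_6 = (-0.5830, +0.8125)
  (0,1): δ = 146.50°  ·
  (0,2): δ = 73.70°  ·
  (0,3): δ = 13.77°  ✓
  (0,4): δ = 35.54°  ·
  (0,5): δ = 106.00°  ·
  (0,6): δ = 150.70°  ·
  (1,2): δ = 107.20°  ·
  (1,3): δ = 47.27°  ·
  (1,4): δ = 2.04°  ✓
  (1,5): δ = 72.50°  ·
  (1,6): δ = 117.20°  ·
  (2,3): δ = 120.07°  ·
  (2,4): δ = 70.75°  ·
  (2,5): δ = 0.29°  ✓
  (2,6): δ = 44.41°  ·
  (3,4): δ = 130.69°  ·
  (3,5): δ = 60.23°  ·
  (3,6): δ = 15.53°  ✓
  (4,5): δ = 109.54°  ·
  (4,6): δ = 64.84°  ·
  (5,6): δ = 135.30°  ·
antipodal pairs: 4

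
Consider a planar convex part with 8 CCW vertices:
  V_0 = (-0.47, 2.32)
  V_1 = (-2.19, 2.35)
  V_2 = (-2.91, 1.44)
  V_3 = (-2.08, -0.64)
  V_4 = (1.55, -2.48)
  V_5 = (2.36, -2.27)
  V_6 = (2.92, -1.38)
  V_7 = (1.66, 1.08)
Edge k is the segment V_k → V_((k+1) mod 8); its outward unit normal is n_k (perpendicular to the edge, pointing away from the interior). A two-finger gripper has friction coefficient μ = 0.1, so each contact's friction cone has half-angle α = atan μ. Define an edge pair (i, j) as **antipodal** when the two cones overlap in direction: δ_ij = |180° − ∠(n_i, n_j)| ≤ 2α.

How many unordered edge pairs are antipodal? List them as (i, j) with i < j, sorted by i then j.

count = 3; pairs: (1,5), (2,6), (3,7)

α = atan 0.1 = 5.71°;  2α = 11.42°
n_0 = (+0.0174, +0.9998)
n_1 = (-0.7842, +0.6205)
n_2 = (-0.9288, -0.3706)
n_3 = (-0.4521, -0.8920)
n_4 = (+0.2510, -0.9680)
n_5 = (+0.8464, -0.5326)
n_6 = (+0.8900, +0.4559)
n_7 = (+0.5031, +0.8642)
  (0,1): δ = 127.35°  ·
  (0,2): δ = 67.25°  ·
  (0,3): δ = 25.88°  ·
  (0,4): δ = 15.53°  ·
  (0,5): δ = 58.82°  ·
  (0,6): δ = 118.12°  ·
  (0,7): δ = 150.79°  ·
  (1,2): δ = 119.89°  ·
  (1,3): δ = 78.53°  ·
  (1,4): δ = 37.11°  ·
  (1,5): δ = 6.17°  ✓
  (1,6): δ = 65.47°  ·
  (1,7): δ = 98.15°  ·
  (2,3): δ = 138.63°  ·
  (2,4): δ = 97.22°  ·
  (2,5): δ = 53.93°  ·
  (2,6): δ = 5.37°  ✓
  (2,7): δ = 38.04°  ·
  (3,4): δ = 138.59°  ·
  (3,5): δ = 95.30°  ·
  (3,6): δ = 36.00°  ·
  (3,7): δ = 3.33°  ✓
  (4,5): δ = 136.71°  ·
  (4,6): δ = 77.41°  ·
  (4,7): δ = 44.74°  ·
  (5,6): δ = 120.70°  ·
  (5,7): δ = 88.03°  ·
  (6,7): δ = 147.33°  ·
antipodal pairs: 3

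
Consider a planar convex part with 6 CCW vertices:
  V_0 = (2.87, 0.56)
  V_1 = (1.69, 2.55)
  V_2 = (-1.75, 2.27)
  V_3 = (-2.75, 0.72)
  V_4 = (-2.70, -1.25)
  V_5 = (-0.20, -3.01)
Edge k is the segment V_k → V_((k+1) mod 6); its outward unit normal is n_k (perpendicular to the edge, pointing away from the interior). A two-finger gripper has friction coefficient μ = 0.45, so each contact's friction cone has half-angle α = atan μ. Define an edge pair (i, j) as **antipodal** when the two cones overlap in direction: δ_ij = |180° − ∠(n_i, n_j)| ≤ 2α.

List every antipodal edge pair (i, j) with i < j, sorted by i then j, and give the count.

α = atan 0.45 = 24.23°;  2α = 48.46°
n_0 = (+0.8602, +0.5100)
n_1 = (-0.0811, +0.9967)
n_2 = (-0.8403, +0.5421)
n_3 = (-0.9997, -0.0254)
n_4 = (-0.5757, -0.8177)
n_5 = (+0.7582, -0.6520)
  (0,1): δ = 116.01°  ·
  (0,2): δ = 63.49°  ·
  (0,3): δ = 29.21°  ✓
  (0,4): δ = 24.19°  ✓
  (0,5): δ = 108.64°  ·
  (1,2): δ = 127.48°  ·
  (1,3): δ = 93.20°  ·
  (1,4): δ = 39.80°  ✓
  (1,5): δ = 44.65°  ✓
  (2,3): δ = 145.72°  ·
  (2,4): δ = 92.32°  ·
  (2,5): δ = 7.87°  ✓
  (3,4): δ = 126.60°  ·
  (3,5): δ = 42.15°  ✓
  (4,5): δ = 95.55°  ·
antipodal pairs: 6

count = 6; pairs: (0,3), (0,4), (1,4), (1,5), (2,5), (3,5)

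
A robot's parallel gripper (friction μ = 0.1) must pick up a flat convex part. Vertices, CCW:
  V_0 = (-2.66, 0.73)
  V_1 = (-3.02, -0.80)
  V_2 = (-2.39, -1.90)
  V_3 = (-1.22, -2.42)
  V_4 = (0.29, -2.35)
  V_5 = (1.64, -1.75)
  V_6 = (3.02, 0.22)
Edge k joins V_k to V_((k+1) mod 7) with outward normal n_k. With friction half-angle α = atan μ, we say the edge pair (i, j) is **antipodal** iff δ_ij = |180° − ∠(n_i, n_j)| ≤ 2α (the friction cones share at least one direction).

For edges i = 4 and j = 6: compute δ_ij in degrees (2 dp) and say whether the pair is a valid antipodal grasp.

α = atan 0.1 = 5.71°;  2α = 11.42°
edge 4: e_4 = (+1.35, +0.60);  n_4 = (+0.4061, -0.9138)
edge 6: e_6 = (-5.68, +0.51);  n_6 = (+0.0894, +0.9960)
∠(n_4, n_6) = 150.91°
δ = |180° − 150.91°| = 29.09°
29.09° > 2α = 11.42°  →  invalid

δ = 29.09°, invalid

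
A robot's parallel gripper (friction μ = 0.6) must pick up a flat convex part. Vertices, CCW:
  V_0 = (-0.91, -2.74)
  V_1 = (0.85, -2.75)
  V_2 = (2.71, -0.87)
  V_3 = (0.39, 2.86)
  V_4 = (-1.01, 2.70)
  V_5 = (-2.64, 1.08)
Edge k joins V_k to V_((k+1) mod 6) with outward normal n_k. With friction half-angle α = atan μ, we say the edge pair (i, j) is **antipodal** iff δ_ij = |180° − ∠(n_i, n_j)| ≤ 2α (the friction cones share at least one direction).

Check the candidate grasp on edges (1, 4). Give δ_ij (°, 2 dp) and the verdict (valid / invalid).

α = atan 0.6 = 30.96°;  2α = 61.93°
edge 1: e_1 = (+1.86, +1.88);  n_1 = (+0.7109, -0.7033)
edge 4: e_4 = (-1.63, -1.62);  n_4 = (-0.7049, +0.7093)
∠(n_1, n_4) = 179.52°
δ = |180° − 179.52°| = 0.48°
0.48° ≤ 2α = 61.93°  →  valid

δ = 0.48°, valid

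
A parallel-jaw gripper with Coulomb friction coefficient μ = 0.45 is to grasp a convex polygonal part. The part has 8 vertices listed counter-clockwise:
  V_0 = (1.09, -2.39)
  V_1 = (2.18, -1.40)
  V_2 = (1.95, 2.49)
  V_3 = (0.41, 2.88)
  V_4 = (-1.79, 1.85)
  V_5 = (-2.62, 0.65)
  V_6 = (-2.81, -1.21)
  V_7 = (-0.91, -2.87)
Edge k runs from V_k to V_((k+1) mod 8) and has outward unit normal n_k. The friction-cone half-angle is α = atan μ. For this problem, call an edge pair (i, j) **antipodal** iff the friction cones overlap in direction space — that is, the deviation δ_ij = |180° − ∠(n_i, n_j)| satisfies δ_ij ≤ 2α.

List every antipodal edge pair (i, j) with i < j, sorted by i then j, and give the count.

α = atan 0.45 = 24.23°;  2α = 48.46°
n_0 = (+0.6723, -0.7402)
n_1 = (+0.9983, +0.0590)
n_2 = (+0.2455, +0.9694)
n_3 = (-0.4240, +0.9057)
n_4 = (-0.8224, +0.5689)
n_5 = (-0.9948, +0.1016)
n_6 = (-0.6579, -0.7531)
n_7 = (+0.2334, -0.9724)
  (0,1): δ = 128.86°  ·
  (0,2): δ = 56.46°  ·
  (0,3): δ = 17.16°  ✓
  (0,4): δ = 13.08°  ✓
  (0,5): δ = 41.92°  ✓
  (0,6): δ = 96.61°  ·
  (0,7): δ = 151.25°  ·
  (1,2): δ = 107.59°  ·
  (1,3): δ = 68.30°  ·
  (1,4): δ = 38.05°  ✓
  (1,5): δ = 9.22°  ✓
  (1,6): δ = 45.47°  ✓
  (1,7): δ = 100.11°  ·
  (2,3): δ = 140.70°  ·
  (2,4): δ = 110.46°  ·
  (2,5): δ = 81.62°  ·
  (2,6): δ = 26.93°  ✓
  (2,7): δ = 27.71°  ✓
  (3,4): δ = 149.76°  ·
  (3,5): δ = 120.92°  ·
  (3,6): δ = 66.23°  ·
  (3,7): δ = 11.59°  ✓
  (4,5): δ = 151.16°  ·
  (4,6): δ = 96.47°  ·
  (4,7): δ = 41.83°  ✓
  (5,6): δ = 125.31°  ·
  (5,7): δ = 70.67°  ·
  (6,7): δ = 125.36°  ·
antipodal pairs: 10

count = 10; pairs: (0,3), (0,4), (0,5), (1,4), (1,5), (1,6), (2,6), (2,7), (3,7), (4,7)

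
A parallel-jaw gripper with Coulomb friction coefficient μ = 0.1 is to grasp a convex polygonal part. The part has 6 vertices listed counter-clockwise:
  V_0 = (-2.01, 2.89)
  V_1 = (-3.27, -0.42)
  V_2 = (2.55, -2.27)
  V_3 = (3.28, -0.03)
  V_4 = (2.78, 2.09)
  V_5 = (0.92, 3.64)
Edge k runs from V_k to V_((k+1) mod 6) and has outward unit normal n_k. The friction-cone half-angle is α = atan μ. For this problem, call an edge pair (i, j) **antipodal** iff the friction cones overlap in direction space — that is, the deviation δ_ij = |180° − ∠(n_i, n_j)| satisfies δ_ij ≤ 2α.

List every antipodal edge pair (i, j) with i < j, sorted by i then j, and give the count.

α = atan 0.1 = 5.71°;  2α = 11.42°
n_0 = (-0.9346, +0.3558)
n_1 = (-0.3029, -0.9530)
n_2 = (+0.9508, -0.3099)
n_3 = (+0.9733, +0.2296)
n_4 = (+0.6402, +0.7682)
n_5 = (-0.2480, +0.9688)
  (0,1): δ = 86.79°  ·
  (0,2): δ = 2.79°  ✓
  (0,3): δ = 34.11°  ·
  (0,4): δ = 71.03°  ·
  (0,5): δ = 125.20°  ·
  (1,2): δ = 90.42°  ·
  (1,3): δ = 59.10°  ·
  (1,4): δ = 22.17°  ·
  (1,5): δ = 31.99°  ·
  (2,3): δ = 148.68°  ·
  (2,4): δ = 111.76°  ·
  (2,5): δ = 57.59°  ·
  (3,4): δ = 143.08°  ·
  (3,5): δ = 88.91°  ·
  (4,5): δ = 125.84°  ·
antipodal pairs: 1

count = 1; pairs: (0,2)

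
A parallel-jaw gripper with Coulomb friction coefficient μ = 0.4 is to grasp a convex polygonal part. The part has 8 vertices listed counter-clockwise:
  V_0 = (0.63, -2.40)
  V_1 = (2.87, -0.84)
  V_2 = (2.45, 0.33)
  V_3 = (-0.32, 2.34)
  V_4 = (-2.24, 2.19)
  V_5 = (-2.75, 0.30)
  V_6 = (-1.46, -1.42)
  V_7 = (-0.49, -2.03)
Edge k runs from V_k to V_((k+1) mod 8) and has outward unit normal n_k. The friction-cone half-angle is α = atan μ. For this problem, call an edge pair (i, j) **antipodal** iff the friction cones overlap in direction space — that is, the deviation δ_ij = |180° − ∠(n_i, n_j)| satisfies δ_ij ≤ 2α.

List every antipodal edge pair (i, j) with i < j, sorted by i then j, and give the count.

count = 10; pairs: (0,3), (0,4), (1,4), (1,5), (1,6), (2,5), (2,6), (2,7), (3,6), (3,7)

α = atan 0.4 = 21.80°;  2α = 43.60°
n_0 = (+0.5715, -0.8206)
n_1 = (+0.9412, +0.3379)
n_2 = (+0.5873, +0.8094)
n_3 = (-0.0779, +0.9970)
n_4 = (-0.9655, +0.2605)
n_5 = (-0.8000, -0.6000)
n_6 = (-0.5324, -0.8465)
n_7 = (-0.3137, -0.9495)
  (0,1): δ = 105.11°  ·
  (0,2): δ = 70.82°  ·
  (0,3): δ = 30.39°  ✓
  (0,4): δ = 40.04°  ✓
  (0,5): δ = 92.02°  ·
  (0,6): δ = 112.98°  ·
  (0,7): δ = 126.86°  ·
  (1,2): δ = 145.71°  ·
  (1,3): δ = 105.28°  ·
  (1,4): δ = 34.85°  ✓
  (1,5): δ = 17.12°  ✓
  (1,6): δ = 38.09°  ✓
  (1,7): δ = 51.97°  ·
  (2,3): δ = 139.57°  ·
  (2,4): δ = 69.14°  ·
  (2,5): δ = 17.16°  ✓
  (2,6): δ = 3.80°  ✓
  (2,7): δ = 17.68°  ✓
  (3,4): δ = 109.57°  ·
  (3,5): δ = 57.60°  ·
  (3,6): δ = 36.63°  ✓
  (3,7): δ = 22.75°  ✓
  (4,5): δ = 128.03°  ·
  (4,6): δ = 107.06°  ·
  (4,7): δ = 93.18°  ·
  (5,6): δ = 159.03°  ·
  (5,7): δ = 145.15°  ·
  (6,7): δ = 166.12°  ·
antipodal pairs: 10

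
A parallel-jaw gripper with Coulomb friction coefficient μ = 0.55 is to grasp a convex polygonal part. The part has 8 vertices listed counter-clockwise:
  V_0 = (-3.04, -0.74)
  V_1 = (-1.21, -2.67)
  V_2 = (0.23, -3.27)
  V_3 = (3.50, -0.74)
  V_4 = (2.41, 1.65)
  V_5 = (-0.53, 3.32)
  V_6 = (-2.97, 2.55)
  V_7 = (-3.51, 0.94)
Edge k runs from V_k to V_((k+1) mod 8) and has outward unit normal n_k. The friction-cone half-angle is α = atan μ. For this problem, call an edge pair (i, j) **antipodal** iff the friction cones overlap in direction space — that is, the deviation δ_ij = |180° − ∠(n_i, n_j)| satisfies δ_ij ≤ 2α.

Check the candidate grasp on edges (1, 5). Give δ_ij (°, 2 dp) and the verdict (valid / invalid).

α = atan 0.55 = 28.81°;  2α = 57.62°
edge 1: e_1 = (+1.44, -0.60);  n_1 = (-0.3846, -0.9231)
edge 5: e_5 = (-2.44, -0.77);  n_5 = (-0.3009, +0.9536)
∠(n_1, n_5) = 139.87°
δ = |180° − 139.87°| = 40.13°
40.13° ≤ 2α = 57.62°  →  valid

δ = 40.13°, valid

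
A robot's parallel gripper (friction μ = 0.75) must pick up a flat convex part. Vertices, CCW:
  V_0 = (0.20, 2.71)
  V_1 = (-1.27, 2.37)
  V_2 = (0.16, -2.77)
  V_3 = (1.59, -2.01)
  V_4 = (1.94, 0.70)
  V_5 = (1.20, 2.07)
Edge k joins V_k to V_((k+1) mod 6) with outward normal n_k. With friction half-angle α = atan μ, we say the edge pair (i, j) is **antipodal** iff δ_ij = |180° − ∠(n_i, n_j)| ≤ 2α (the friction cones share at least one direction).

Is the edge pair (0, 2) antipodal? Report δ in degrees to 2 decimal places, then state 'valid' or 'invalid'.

δ = 14.97°, valid

α = atan 0.75 = 36.87°;  2α = 73.74°
edge 0: e_0 = (-1.47, -0.34);  n_0 = (-0.2253, +0.9743)
edge 2: e_2 = (+1.43, +0.76);  n_2 = (+0.4693, -0.8830)
∠(n_0, n_2) = 165.03°
δ = |180° − 165.03°| = 14.97°
14.97° ≤ 2α = 73.74°  →  valid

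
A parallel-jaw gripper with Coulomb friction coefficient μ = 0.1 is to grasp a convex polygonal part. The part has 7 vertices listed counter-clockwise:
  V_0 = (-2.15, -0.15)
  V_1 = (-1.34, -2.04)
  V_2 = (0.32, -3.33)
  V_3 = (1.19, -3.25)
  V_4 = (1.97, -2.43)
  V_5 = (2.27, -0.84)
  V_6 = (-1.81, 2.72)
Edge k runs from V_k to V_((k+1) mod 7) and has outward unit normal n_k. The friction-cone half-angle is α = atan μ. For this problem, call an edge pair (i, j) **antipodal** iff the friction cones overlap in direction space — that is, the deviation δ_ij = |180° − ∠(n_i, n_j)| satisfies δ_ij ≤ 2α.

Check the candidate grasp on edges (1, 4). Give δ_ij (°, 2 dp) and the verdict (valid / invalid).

α = atan 0.1 = 5.71°;  2α = 11.42°
edge 1: e_1 = (+1.66, -1.29);  n_1 = (-0.6136, -0.7896)
edge 4: e_4 = (+0.30, +1.59);  n_4 = (+0.9827, -0.1854)
∠(n_1, n_4) = 117.17°
δ = |180° − 117.17°| = 62.83°
62.83° > 2α = 11.42°  →  invalid

δ = 62.83°, invalid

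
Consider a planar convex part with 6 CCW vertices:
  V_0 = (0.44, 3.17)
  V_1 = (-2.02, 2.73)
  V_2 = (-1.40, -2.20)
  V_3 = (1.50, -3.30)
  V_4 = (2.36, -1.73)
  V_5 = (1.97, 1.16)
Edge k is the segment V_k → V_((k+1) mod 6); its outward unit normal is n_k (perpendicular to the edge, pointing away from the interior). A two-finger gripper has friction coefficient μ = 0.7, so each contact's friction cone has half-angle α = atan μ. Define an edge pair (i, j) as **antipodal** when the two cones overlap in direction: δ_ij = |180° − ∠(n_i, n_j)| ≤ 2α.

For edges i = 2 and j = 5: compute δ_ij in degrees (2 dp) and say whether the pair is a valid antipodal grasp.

δ = 31.95°, valid

α = atan 0.7 = 34.99°;  2α = 69.98°
edge 2: e_2 = (+2.90, -1.10);  n_2 = (-0.3547, -0.9350)
edge 5: e_5 = (-1.53, +2.01);  n_5 = (+0.7957, +0.6057)
∠(n_2, n_5) = 148.05°
δ = |180° − 148.05°| = 31.95°
31.95° ≤ 2α = 69.98°  →  valid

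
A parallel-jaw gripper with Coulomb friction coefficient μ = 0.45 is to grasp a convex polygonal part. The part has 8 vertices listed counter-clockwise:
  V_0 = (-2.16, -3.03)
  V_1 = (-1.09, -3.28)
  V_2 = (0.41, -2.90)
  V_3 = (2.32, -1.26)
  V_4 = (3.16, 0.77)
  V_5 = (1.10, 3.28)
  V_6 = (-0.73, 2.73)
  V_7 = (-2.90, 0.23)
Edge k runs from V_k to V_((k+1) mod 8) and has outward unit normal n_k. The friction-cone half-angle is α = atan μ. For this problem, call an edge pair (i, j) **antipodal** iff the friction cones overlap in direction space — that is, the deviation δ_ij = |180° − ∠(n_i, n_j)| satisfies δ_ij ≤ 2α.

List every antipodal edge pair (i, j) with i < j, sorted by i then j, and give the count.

count = 9; pairs: (0,4), (0,5), (1,5), (1,6), (2,5), (2,6), (3,6), (3,7), (4,7)

α = atan 0.45 = 24.23°;  2α = 48.46°
n_0 = (-0.2275, -0.9738)
n_1 = (+0.2456, -0.9694)
n_2 = (+0.6514, -0.7587)
n_3 = (+0.9240, -0.3824)
n_4 = (+0.7730, +0.6344)
n_5 = (-0.2878, +0.9577)
n_6 = (-0.7552, +0.6555)
n_7 = (-0.9752, -0.2214)
  (0,1): δ = 152.63°  ·
  (0,2): δ = 126.20°  ·
  (0,3): δ = 99.33°  ·
  (0,4): δ = 37.47°  ✓
  (0,5): δ = 29.88°  ✓
  (0,6): δ = 62.19°  ·
  (0,7): δ = 115.94°  ·
  (1,2): δ = 153.57°  ·
  (1,3): δ = 126.70°  ·
  (1,4): δ = 64.84°  ·
  (1,5): δ = 2.51°  ✓
  (1,6): δ = 34.83°  ✓
  (1,7): δ = 88.57°  ·
  (2,3): δ = 153.13°  ·
  (2,4): δ = 91.27°  ·
  (2,5): δ = 23.92°  ✓
  (2,6): δ = 8.39°  ✓
  (2,7): δ = 62.14°  ·
  (3,4): δ = 118.14°  ·
  (3,5): δ = 50.79°  ·
  (3,6): δ = 18.48°  ✓
  (3,7): δ = 35.27°  ✓
  (4,5): δ = 112.65°  ·
  (4,6): δ = 80.33°  ·
  (4,7): δ = 26.59°  ✓
  (5,6): δ = 147.69°  ·
  (5,7): δ = 93.94°  ·
  (6,7): δ = 126.25°  ·
antipodal pairs: 9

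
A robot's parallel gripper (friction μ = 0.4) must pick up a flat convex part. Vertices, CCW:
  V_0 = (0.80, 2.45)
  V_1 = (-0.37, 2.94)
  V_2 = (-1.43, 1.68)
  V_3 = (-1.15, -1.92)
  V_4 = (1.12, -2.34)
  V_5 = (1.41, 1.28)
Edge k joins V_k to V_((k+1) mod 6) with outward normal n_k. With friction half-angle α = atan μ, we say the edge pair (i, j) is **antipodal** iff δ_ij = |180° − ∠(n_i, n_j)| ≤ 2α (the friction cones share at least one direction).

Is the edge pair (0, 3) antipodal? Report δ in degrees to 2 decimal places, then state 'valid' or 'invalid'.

δ = 12.24°, valid

α = atan 0.4 = 21.80°;  2α = 43.60°
edge 0: e_0 = (-1.17, +0.49);  n_0 = (+0.3863, +0.9224)
edge 3: e_3 = (+2.27, -0.42);  n_3 = (-0.1819, -0.9833)
∠(n_0, n_3) = 167.76°
δ = |180° − 167.76°| = 12.24°
12.24° ≤ 2α = 43.60°  →  valid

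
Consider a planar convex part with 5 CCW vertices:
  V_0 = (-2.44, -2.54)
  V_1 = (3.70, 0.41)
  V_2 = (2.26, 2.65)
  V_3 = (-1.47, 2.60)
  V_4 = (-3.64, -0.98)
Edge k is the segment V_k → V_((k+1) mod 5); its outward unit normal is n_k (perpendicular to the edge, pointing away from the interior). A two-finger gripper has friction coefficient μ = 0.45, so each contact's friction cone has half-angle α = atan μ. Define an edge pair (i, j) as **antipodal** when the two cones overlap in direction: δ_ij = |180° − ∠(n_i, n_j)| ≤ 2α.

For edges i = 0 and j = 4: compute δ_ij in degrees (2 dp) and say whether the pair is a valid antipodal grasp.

δ = 101.91°, invalid

α = atan 0.45 = 24.23°;  2α = 48.46°
edge 0: e_0 = (+6.14, +2.95);  n_0 = (+0.4331, -0.9014)
edge 4: e_4 = (+1.20, -1.56);  n_4 = (-0.7926, -0.6097)
∠(n_0, n_4) = 78.09°
δ = |180° − 78.09°| = 101.91°
101.91° > 2α = 48.46°  →  invalid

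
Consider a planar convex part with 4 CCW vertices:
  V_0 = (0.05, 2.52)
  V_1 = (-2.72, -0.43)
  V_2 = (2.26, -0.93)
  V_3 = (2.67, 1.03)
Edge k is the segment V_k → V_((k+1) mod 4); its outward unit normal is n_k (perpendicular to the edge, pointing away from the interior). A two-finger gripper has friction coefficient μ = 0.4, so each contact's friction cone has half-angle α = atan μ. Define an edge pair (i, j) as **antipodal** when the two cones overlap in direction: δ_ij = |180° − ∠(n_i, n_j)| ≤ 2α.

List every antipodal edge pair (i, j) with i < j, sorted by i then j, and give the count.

α = atan 0.4 = 21.80°;  2α = 43.60°
n_0 = (-0.7290, +0.6845)
n_1 = (-0.0999, -0.9950)
n_2 = (+0.9788, -0.2048)
n_3 = (+0.4944, +0.8693)
  (0,1): δ = 52.54°  ·
  (0,2): δ = 31.38°  ✓
  (0,3): δ = 103.57°  ·
  (1,2): δ = 96.08°  ·
  (1,3): δ = 23.89°  ✓
  (2,3): δ = 107.81°  ·
antipodal pairs: 2

count = 2; pairs: (0,2), (1,3)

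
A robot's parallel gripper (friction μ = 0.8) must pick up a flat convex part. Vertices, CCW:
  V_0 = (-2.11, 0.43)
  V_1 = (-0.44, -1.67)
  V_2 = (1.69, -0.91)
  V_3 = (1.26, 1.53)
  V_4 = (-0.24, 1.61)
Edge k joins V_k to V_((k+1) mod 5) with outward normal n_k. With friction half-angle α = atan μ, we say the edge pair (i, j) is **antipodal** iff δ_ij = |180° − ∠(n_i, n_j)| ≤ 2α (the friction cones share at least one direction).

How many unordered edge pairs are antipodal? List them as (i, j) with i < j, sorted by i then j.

count = 5; pairs: (0,2), (0,3), (1,3), (1,4), (2,4)

α = atan 0.8 = 38.66°;  2α = 77.32°
n_0 = (-0.7827, -0.6224)
n_1 = (+0.3361, -0.9418)
n_2 = (+0.9848, +0.1736)
n_3 = (+0.0533, +0.9986)
n_4 = (-0.5337, +0.8457)
  (0,1): δ = 108.86°  ·
  (0,2): δ = 28.50°  ✓
  (0,3): δ = 48.45°  ✓
  (0,4): δ = 83.76°  ·
  (1,2): δ = 99.64°  ·
  (1,3): δ = 22.69°  ✓
  (1,4): δ = 12.62°  ✓
  (2,3): δ = 103.05°  ·
  (2,4): δ = 67.74°  ✓
  (3,4): δ = 144.69°  ·
antipodal pairs: 5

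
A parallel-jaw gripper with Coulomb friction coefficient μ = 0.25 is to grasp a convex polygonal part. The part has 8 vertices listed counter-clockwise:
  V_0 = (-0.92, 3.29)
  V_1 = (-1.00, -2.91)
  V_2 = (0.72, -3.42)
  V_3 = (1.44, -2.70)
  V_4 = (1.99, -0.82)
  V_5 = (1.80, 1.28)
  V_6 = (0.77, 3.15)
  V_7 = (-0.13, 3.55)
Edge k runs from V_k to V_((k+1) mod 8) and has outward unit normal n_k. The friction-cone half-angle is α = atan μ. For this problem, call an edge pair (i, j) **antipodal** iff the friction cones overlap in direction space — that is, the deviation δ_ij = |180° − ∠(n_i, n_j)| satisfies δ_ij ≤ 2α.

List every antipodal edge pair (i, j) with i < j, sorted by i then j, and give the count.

α = atan 0.25 = 14.04°;  2α = 28.07°
n_0 = (-0.9999, +0.0129)
n_1 = (-0.2843, -0.9587)
n_2 = (+0.7071, -0.7071)
n_3 = (+0.9598, -0.2808)
n_4 = (+0.9959, +0.0901)
n_5 = (+0.8759, +0.4825)
n_6 = (+0.4061, +0.9138)
n_7 = (-0.3126, +0.9499)
  (0,1): δ = 105.78°  ·
  (0,2): δ = 44.26°  ·
  (0,3): δ = 15.57°  ✓
  (0,4): δ = 5.91°  ✓
  (0,5): δ = 29.59°  ·
  (0,6): δ = 66.78°  ·
  (0,7): δ = 108.96°  ·
  (1,2): δ = 118.48°  ·
  (1,3): δ = 89.79°  ·
  (1,4): δ = 68.31°  ·
  (1,5): δ = 44.64°  ·
  (1,6): δ = 7.45°  ✓
  (1,7): δ = 34.73°  ·
  (2,3): δ = 151.31°  ·
  (2,4): δ = 129.83°  ·
  (2,5): δ = 106.15°  ·
  (2,6): δ = 68.96°  ·
  (2,7): δ = 26.78°  ✓
  (3,4): δ = 158.52°  ·
  (3,5): δ = 134.85°  ·
  (3,6): δ = 97.66°  ·
  (3,7): δ = 55.48°  ·
  (4,5): δ = 156.32°  ·
  (4,6): δ = 119.13°  ·
  (4,7): δ = 76.95°  ·
  (5,6): δ = 142.81°  ·
  (5,7): δ = 100.63°  ·
  (6,7): δ = 137.82°  ·
antipodal pairs: 4

count = 4; pairs: (0,3), (0,4), (1,6), (2,7)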